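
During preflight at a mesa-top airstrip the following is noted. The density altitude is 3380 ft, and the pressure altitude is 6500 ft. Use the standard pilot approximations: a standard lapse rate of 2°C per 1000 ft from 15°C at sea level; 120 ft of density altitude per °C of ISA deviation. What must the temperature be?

Density altitude − pressure altitude = 3380 − 6500 = -3120 ft.
At 120 ft/°C that is an ISA deviation of -3120/120 = -26°C.
ISA temperature at 6500 ft = 15 − 2 × (6500/1000) = 2°C.
OAT = ISA + deviation = 2 + (-26) = -24°C.

-24°C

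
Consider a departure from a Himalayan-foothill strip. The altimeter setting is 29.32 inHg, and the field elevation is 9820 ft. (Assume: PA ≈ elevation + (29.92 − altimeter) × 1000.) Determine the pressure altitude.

Pressure correction = (29.92 − 29.32) × 1000 = +600 ft.
Pressure altitude = 9820 + (+600) = 10420 ft.

10420 ft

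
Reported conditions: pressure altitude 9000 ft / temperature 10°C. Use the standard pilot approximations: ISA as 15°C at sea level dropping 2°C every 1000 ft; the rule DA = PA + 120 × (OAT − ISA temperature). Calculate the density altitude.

ISA temperature at 9000 ft = 15 − 2 × (9000/1000) = -3°C.
ISA deviation = 10 − (-3) = +13°C.
Density altitude = 9000 + 120 × (13) = 9000 + (+1560) = 10560 ft.

10560 ft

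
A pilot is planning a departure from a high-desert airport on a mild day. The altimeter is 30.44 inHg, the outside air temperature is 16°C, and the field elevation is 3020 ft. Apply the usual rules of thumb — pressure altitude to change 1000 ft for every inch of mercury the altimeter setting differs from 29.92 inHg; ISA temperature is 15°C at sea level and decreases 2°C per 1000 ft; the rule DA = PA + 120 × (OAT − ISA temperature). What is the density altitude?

3220 ft

Pressure altitude = 3020 + (29.92 − 30.44) × 1000 = 3020 + (-520) = 2500 ft.
ISA temperature at 2500 ft = 15 − 2 × (2500/1000) = 10°C.
ISA deviation = 16 − 10 = +6°C.
Density altitude = 2500 + 120 × (6) = 3220 ft.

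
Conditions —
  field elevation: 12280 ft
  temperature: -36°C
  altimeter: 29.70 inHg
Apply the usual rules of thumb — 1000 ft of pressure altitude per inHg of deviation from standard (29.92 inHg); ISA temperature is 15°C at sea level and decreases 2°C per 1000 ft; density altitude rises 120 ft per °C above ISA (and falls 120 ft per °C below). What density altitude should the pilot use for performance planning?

Pressure altitude = 12280 + (29.92 − 29.70) × 1000 = 12280 + (+220) = 12500 ft.
ISA temperature at 12500 ft = 15 − 2 × (12500/1000) = -10°C.
ISA deviation = -36 − (-10) = -26°C.
Density altitude = 12500 + 120 × (-26) = 9380 ft.

9380 ft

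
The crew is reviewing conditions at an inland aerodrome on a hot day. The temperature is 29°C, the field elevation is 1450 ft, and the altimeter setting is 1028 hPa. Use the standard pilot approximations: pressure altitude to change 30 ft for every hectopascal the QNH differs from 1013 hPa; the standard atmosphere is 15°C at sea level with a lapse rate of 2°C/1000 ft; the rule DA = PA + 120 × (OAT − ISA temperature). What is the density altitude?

2920 ft

Pressure altitude = 1450 + (1013 − 1028) × 30 = 1450 + (-450) = 1000 ft.
ISA temperature at 1000 ft = 15 − 2 × (1000/1000) = 13°C.
ISA deviation = 29 − 13 = +16°C.
Density altitude = 1000 + 120 × (16) = 2920 ft.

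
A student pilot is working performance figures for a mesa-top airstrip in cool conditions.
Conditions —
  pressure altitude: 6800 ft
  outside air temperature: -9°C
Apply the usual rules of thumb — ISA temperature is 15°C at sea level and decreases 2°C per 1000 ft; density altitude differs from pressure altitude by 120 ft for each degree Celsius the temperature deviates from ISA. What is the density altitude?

5552 ft

ISA temperature at 6800 ft = 15 − 2 × (6800/1000) = 1.4°C.
ISA deviation = -9 − 1.4 = -10.4°C.
Density altitude = 6800 + 120 × (-10.4) = 6800 + (-1248) = 5552 ft.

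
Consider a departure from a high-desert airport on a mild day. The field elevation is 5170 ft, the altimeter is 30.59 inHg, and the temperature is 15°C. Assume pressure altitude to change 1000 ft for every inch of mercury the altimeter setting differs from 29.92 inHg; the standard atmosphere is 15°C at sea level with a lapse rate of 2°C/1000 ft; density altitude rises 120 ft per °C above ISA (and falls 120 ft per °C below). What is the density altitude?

5580 ft

Pressure altitude = 5170 + (29.92 − 30.59) × 1000 = 5170 + (-670) = 4500 ft.
ISA temperature at 4500 ft = 15 − 2 × (4500/1000) = 6°C.
ISA deviation = 15 − 6 = +9°C.
Density altitude = 4500 + 120 × (9) = 5580 ft.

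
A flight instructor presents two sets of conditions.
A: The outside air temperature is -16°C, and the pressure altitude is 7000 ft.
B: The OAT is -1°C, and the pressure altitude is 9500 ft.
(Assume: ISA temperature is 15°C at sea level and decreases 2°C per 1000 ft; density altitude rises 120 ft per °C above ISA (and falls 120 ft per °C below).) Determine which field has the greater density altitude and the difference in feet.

B by 4900 ft

A: ISA temp = 1°C, deviation -17°C, DA = 7000 + 120 × (-17) = 4960 ft.
B: ISA temp = -4°C, deviation +3°C, DA = 9500 + 120 × 3 = 9860 ft.
B is higher by 9860 − 4960 = 4900 ft.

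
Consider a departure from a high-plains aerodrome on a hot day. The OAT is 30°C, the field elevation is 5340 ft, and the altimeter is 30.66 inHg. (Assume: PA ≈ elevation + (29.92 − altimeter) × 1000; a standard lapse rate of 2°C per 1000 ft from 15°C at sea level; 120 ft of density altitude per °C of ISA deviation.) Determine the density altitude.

Pressure altitude = 5340 + (29.92 − 30.66) × 1000 = 5340 + (-740) = 4600 ft.
ISA temperature at 4600 ft = 15 − 2 × (4600/1000) = 5.8°C.
ISA deviation = 30 − 5.8 = +24.2°C.
Density altitude = 4600 + 120 × (24.2) = 7504 ft.

7504 ft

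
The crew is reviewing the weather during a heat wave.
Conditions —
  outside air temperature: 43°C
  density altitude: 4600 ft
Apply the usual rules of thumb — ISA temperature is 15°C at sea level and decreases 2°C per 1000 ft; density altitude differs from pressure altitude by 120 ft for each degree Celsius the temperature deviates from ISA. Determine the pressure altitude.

DA = PA + 120 × (OAT − (15 − 2·PA/1000)) = PA + 120·OAT − 1800 + 0.24·PA = 1.24·PA + 120·OAT − 1800.
So 1.24·PA = 4600 − 120 × 43 + 1800 = 1240.
PA = 1240 / 1.24 = 1000 ft.

1000 ft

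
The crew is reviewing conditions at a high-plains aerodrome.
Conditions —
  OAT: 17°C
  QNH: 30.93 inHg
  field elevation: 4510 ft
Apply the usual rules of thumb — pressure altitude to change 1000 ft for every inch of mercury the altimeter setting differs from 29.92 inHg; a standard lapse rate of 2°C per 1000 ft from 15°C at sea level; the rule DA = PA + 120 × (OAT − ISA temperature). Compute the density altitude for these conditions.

Pressure altitude = 4510 + (29.92 − 30.93) × 1000 = 4510 + (-1010) = 3500 ft.
ISA temperature at 3500 ft = 15 − 2 × (3500/1000) = 8°C.
ISA deviation = 17 − 8 = +9°C.
Density altitude = 3500 + 120 × (9) = 4580 ft.

4580 ft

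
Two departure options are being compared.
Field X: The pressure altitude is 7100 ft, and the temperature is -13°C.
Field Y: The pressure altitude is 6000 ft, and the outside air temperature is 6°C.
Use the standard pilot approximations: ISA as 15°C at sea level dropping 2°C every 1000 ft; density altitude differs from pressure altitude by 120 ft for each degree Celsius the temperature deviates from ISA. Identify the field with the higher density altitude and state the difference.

Field X: ISA temp = 0.8°C, deviation -13.8°C, DA = 7100 + 120 × (-13.8) = 5444 ft.
Field Y: ISA temp = 3°C, deviation +3°C, DA = 6000 + 120 × 3 = 6360 ft.
Field Y is higher by 6360 − 5444 = 916 ft.

Field Y by 916 ft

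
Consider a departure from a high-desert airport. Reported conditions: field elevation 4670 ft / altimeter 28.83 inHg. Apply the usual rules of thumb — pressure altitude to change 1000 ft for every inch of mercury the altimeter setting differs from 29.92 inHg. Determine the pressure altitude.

5760 ft

Pressure correction = (29.92 − 28.83) × 1000 = +1090 ft.
Pressure altitude = 4670 + (+1090) = 5760 ft.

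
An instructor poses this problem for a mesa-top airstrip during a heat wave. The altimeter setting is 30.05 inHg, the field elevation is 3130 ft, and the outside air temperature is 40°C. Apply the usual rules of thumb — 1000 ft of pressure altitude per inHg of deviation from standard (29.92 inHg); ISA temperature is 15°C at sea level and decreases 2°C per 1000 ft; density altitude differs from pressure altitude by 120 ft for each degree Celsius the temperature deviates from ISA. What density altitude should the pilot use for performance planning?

6720 ft

Pressure altitude = 3130 + (29.92 − 30.05) × 1000 = 3130 + (-130) = 3000 ft.
ISA temperature at 3000 ft = 15 − 2 × (3000/1000) = 9°C.
ISA deviation = 40 − 9 = +31°C.
Density altitude = 3000 + 120 × (31) = 6720 ft.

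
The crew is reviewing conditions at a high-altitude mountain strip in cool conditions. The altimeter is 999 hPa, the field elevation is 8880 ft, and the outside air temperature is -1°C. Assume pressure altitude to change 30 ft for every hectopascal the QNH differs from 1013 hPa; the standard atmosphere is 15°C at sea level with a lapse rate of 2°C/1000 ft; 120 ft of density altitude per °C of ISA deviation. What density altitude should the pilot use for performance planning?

Pressure altitude = 8880 + (1013 − 999) × 30 = 8880 + (+420) = 9300 ft.
ISA temperature at 9300 ft = 15 − 2 × (9300/1000) = -3.6°C.
ISA deviation = -1 − (-3.6) = +2.6°C.
Density altitude = 9300 + 120 × (2.6) = 9612 ft.

9612 ft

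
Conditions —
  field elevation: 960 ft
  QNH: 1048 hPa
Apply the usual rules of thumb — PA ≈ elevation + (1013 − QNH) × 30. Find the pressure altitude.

Pressure correction = (1013 − 1048) × 30 = -1050 ft.
Pressure altitude = 960 + (-1050) = -90 ft.

-90 ft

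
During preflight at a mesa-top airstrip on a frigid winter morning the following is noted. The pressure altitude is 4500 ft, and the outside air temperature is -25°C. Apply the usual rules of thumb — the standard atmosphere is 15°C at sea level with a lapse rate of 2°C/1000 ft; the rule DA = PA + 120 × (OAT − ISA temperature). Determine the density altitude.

780 ft

ISA temperature at 4500 ft = 15 − 2 × (4500/1000) = 6°C.
ISA deviation = -25 − 6 = -31°C.
Density altitude = 4500 + 120 × (-31) = 4500 + (-3720) = 780 ft.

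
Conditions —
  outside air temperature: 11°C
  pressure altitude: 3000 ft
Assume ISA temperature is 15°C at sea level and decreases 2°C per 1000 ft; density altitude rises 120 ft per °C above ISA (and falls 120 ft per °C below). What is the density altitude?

3240 ft

ISA temperature at 3000 ft = 15 − 2 × (3000/1000) = 9°C.
ISA deviation = 11 − 9 = +2°C.
Density altitude = 3000 + 120 × (2) = 3000 + (+240) = 3240 ft.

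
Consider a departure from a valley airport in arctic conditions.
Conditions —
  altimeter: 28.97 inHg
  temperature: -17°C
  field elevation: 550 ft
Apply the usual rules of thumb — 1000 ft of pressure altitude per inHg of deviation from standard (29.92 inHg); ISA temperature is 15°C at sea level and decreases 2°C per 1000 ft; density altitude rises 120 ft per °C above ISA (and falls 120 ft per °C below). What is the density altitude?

-1980 ft

Pressure altitude = 550 + (29.92 − 28.97) × 1000 = 550 + (+950) = 1500 ft.
ISA temperature at 1500 ft = 15 − 2 × (1500/1000) = 12°C.
ISA deviation = -17 − 12 = -29°C.
Density altitude = 1500 + 120 × (-29) = -1980 ft.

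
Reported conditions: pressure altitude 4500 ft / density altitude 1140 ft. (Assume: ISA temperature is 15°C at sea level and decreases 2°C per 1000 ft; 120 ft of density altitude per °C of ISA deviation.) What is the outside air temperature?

Density altitude − pressure altitude = 1140 − 4500 = -3360 ft.
At 120 ft/°C that is an ISA deviation of -3360/120 = -28°C.
ISA temperature at 4500 ft = 15 − 2 × (4500/1000) = 6°C.
OAT = ISA + deviation = 6 + (-28) = -22°C.

-22°C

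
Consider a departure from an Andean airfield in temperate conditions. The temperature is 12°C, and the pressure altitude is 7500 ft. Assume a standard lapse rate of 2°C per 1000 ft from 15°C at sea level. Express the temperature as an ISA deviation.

ISA temperature at 7500 ft = 15 − 2 × (7500/1000) = 0°C.
Deviation = OAT − ISA = 12 − 0 = +12°C.

ISA+12°C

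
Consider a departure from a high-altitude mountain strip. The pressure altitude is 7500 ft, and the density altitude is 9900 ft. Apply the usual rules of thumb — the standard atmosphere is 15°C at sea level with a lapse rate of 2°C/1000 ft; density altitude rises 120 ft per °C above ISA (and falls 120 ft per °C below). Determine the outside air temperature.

Density altitude − pressure altitude = 9900 − 7500 = +2400 ft.
At 120 ft/°C that is an ISA deviation of 2400/120 = +20°C.
ISA temperature at 7500 ft = 15 − 2 × (7500/1000) = 0°C.
OAT = ISA + deviation = 0 + (+20) = 20°C.

20°C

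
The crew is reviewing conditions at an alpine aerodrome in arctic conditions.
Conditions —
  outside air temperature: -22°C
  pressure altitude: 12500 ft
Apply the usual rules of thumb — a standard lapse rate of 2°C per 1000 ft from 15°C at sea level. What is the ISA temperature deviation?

ISA temperature at 12500 ft = 15 − 2 × (12500/1000) = -10°C.
Deviation = OAT − ISA = -22 − (-10) = -12°C.

ISA-12°C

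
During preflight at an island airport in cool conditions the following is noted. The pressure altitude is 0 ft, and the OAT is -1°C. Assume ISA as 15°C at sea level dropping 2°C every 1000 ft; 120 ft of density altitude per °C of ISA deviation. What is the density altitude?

ISA temperature at 0 ft = 15 − 2 × (0/1000) = 15°C.
ISA deviation = -1 − 15 = -16°C.
Density altitude = 0 + 120 × (-16) = 0 + (-1920) = -1920 ft.

-1920 ft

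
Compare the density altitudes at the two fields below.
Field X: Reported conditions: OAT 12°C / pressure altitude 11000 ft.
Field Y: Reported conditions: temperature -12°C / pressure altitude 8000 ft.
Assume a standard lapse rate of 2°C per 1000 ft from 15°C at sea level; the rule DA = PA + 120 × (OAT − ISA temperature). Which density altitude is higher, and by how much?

Field X by 6600 ft

Field X: ISA temp = -7°C, deviation +19°C, DA = 11000 + 120 × 19 = 13280 ft.
Field Y: ISA temp = -1°C, deviation -11°C, DA = 8000 + 120 × (-11) = 6680 ft.
Field X is higher by 13280 − 6680 = 6600 ft.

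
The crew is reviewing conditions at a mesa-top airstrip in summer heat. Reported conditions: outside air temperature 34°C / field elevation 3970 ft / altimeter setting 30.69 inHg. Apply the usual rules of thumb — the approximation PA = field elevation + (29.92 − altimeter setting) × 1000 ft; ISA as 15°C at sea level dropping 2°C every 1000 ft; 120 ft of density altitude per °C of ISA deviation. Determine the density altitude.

6248 ft

Pressure altitude = 3970 + (29.92 − 30.69) × 1000 = 3970 + (-770) = 3200 ft.
ISA temperature at 3200 ft = 15 − 2 × (3200/1000) = 8.6°C.
ISA deviation = 34 − 8.6 = +25.4°C.
Density altitude = 3200 + 120 × (25.4) = 6248 ft.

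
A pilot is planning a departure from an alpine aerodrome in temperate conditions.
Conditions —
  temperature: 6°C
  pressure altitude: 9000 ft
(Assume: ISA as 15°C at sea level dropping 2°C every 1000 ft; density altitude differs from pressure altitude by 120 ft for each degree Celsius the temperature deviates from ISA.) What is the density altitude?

ISA temperature at 9000 ft = 15 − 2 × (9000/1000) = -3°C.
ISA deviation = 6 − (-3) = +9°C.
Density altitude = 9000 + 120 × (9) = 9000 + (+1080) = 10080 ft.

10080 ft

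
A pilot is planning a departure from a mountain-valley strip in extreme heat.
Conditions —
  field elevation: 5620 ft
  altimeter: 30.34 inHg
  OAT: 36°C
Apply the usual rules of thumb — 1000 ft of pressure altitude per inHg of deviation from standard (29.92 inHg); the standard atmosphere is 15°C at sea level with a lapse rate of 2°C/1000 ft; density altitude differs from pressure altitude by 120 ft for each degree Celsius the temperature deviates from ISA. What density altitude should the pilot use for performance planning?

Pressure altitude = 5620 + (29.92 − 30.34) × 1000 = 5620 + (-420) = 5200 ft.
ISA temperature at 5200 ft = 15 − 2 × (5200/1000) = 4.6°C.
ISA deviation = 36 − 4.6 = +31.4°C.
Density altitude = 5200 + 120 × (31.4) = 8968 ft.

8968 ft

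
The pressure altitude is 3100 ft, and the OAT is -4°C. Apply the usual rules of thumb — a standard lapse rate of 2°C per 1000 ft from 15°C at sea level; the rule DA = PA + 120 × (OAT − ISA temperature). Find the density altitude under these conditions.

1564 ft

ISA temperature at 3100 ft = 15 − 2 × (3100/1000) = 8.8°C.
ISA deviation = -4 − 8.8 = -12.8°C.
Density altitude = 3100 + 120 × (-12.8) = 3100 + (-1536) = 1564 ft.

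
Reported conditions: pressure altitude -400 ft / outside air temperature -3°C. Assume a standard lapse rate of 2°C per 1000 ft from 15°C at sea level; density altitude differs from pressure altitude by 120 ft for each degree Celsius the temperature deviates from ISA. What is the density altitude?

-2656 ft

ISA temperature at -400 ft = 15 − 2 × (-400/1000) = 15.8°C.
ISA deviation = -3 − 15.8 = -18.8°C.
Density altitude = -400 + 120 × (-18.8) = -400 + (-2256) = -2656 ft.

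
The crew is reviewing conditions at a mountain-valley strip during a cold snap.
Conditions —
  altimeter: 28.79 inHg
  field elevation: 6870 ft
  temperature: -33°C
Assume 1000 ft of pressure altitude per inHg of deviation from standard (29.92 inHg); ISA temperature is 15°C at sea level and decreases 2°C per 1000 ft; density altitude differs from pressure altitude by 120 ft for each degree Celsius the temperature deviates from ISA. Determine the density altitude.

4160 ft

Pressure altitude = 6870 + (29.92 − 28.79) × 1000 = 6870 + (+1130) = 8000 ft.
ISA temperature at 8000 ft = 15 − 2 × (8000/1000) = -1°C.
ISA deviation = -33 − (-1) = -32°C.
Density altitude = 8000 + 120 × (-32) = 4160 ft.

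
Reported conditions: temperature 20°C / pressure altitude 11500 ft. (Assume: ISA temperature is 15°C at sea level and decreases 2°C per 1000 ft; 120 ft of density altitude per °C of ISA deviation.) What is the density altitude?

14860 ft

ISA temperature at 11500 ft = 15 − 2 × (11500/1000) = -8°C.
ISA deviation = 20 − (-8) = +28°C.
Density altitude = 11500 + 120 × (28) = 11500 + (+3360) = 14860 ft.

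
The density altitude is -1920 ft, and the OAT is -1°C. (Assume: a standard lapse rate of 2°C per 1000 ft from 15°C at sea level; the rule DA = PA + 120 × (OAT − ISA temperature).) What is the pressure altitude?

DA = PA + 120 × (OAT − (15 − 2·PA/1000)) = PA + 120·OAT − 1800 + 0.24·PA = 1.24·PA + 120·OAT − 1800.
So 1.24·PA = -1920 − 120 × (-1) + 1800 = 0.
PA = 0 / 1.24 = 0 ft.

0 ft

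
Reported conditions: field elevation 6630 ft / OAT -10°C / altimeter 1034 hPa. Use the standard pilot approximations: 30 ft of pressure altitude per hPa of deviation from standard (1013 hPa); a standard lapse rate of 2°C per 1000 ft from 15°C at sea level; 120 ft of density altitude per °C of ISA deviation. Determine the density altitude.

4440 ft

Pressure altitude = 6630 + (1013 − 1034) × 30 = 6630 + (-630) = 6000 ft.
ISA temperature at 6000 ft = 15 − 2 × (6000/1000) = 3°C.
ISA deviation = -10 − 3 = -13°C.
Density altitude = 6000 + 120 × (-13) = 4440 ft.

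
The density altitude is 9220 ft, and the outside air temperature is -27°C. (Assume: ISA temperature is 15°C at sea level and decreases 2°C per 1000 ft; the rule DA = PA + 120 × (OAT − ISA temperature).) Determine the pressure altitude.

DA = PA + 120 × (OAT − (15 − 2·PA/1000)) = PA + 120·OAT − 1800 + 0.24·PA = 1.24·PA + 120·OAT − 1800.
So 1.24·PA = 9220 − 120 × (-27) + 1800 = 14260.
PA = 14260 / 1.24 = 11500 ft.

11500 ft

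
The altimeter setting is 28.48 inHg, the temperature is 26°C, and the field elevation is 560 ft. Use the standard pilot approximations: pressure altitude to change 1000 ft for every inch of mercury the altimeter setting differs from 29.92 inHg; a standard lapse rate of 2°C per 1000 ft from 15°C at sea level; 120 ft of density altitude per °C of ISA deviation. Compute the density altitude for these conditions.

3800 ft

Pressure altitude = 560 + (29.92 − 28.48) × 1000 = 560 + (+1440) = 2000 ft.
ISA temperature at 2000 ft = 15 − 2 × (2000/1000) = 11°C.
ISA deviation = 26 − 11 = +15°C.
Density altitude = 2000 + 120 × (15) = 3800 ft.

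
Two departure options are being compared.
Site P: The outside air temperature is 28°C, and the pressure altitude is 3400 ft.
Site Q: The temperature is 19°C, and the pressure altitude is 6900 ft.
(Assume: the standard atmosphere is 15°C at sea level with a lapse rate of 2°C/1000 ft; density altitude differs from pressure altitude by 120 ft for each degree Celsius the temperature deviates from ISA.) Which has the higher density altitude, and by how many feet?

Site P: ISA temp = 8.2°C, deviation +19.8°C, DA = 3400 + 120 × 19.8 = 5776 ft.
Site Q: ISA temp = 1.2°C, deviation +17.8°C, DA = 6900 + 120 × 17.8 = 9036 ft.
Site Q is higher by 9036 − 5776 = 3260 ft.

Site Q by 3260 ft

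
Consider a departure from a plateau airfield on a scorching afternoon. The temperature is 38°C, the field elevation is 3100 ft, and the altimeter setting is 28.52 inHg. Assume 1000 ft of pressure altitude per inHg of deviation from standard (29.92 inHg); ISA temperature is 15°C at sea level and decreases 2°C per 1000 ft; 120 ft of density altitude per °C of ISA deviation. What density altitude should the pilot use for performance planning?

Pressure altitude = 3100 + (29.92 − 28.52) × 1000 = 3100 + (+1400) = 4500 ft.
ISA temperature at 4500 ft = 15 − 2 × (4500/1000) = 6°C.
ISA deviation = 38 − 6 = +32°C.
Density altitude = 4500 + 120 × (32) = 8340 ft.

8340 ft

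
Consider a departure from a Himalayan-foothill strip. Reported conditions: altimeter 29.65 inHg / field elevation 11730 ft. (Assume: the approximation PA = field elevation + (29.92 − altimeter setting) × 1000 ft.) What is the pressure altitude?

Pressure correction = (29.92 − 29.65) × 1000 = +270 ft.
Pressure altitude = 11730 + (+270) = 12000 ft.

12000 ft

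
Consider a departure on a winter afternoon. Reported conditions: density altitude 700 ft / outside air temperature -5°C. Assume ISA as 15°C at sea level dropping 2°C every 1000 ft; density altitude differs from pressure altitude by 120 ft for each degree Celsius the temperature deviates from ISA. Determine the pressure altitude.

DA = PA + 120 × (OAT − (15 − 2·PA/1000)) = PA + 120·OAT − 1800 + 0.24·PA = 1.24·PA + 120·OAT − 1800.
So 1.24·PA = 700 − 120 × (-5) + 1800 = 3100.
PA = 3100 / 1.24 = 2500 ft.

2500 ft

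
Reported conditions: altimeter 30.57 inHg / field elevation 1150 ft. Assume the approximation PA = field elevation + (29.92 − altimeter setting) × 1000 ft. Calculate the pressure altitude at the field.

Pressure correction = (29.92 − 30.57) × 1000 = -650 ft.
Pressure altitude = 1150 + (-650) = 500 ft.

500 ft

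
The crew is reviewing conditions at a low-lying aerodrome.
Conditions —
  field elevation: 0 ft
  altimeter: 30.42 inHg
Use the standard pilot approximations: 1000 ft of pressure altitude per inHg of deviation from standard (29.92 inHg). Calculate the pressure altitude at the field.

Pressure correction = (29.92 − 30.42) × 1000 = -500 ft.
Pressure altitude = 0 + (-500) = -500 ft.

-500 ft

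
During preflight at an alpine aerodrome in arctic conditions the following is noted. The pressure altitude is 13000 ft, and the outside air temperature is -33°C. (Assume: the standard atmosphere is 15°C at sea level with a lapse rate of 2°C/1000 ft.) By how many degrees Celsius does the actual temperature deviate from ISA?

ISA-22°C

ISA temperature at 13000 ft = 15 − 2 × (13000/1000) = -11°C.
Deviation = OAT − ISA = -33 − (-11) = -22°C.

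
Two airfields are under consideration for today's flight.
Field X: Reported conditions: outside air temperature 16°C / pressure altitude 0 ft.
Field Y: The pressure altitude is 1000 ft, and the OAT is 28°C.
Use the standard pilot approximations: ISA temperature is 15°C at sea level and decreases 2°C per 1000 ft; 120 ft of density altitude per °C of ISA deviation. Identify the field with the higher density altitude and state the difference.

Field X: ISA temp = 15°C, deviation +1°C, DA = 0 + 120 × 1 = 120 ft.
Field Y: ISA temp = 13°C, deviation +15°C, DA = 1000 + 120 × 15 = 2800 ft.
Field Y is higher by 2800 − 120 = 2680 ft.

Field Y by 2680 ft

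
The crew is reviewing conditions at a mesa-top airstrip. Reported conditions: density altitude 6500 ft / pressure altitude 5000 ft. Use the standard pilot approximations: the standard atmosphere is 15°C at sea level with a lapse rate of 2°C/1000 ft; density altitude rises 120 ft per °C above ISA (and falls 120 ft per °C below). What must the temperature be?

Density altitude − pressure altitude = 6500 − 5000 = +1500 ft.
At 120 ft/°C that is an ISA deviation of 1500/120 = +12.5°C.
ISA temperature at 5000 ft = 15 − 2 × (5000/1000) = 5°C.
OAT = ISA + deviation = 5 + (+12.5) = 17.5°C.

17.5°C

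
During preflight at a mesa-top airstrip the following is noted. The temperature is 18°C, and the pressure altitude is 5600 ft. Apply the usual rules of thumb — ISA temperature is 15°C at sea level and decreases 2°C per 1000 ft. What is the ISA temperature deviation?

ISA temperature at 5600 ft = 15 − 2 × (5600/1000) = 3.8°C.
Deviation = OAT − ISA = 18 − 3.8 = +14.2°C.

ISA+14.2°C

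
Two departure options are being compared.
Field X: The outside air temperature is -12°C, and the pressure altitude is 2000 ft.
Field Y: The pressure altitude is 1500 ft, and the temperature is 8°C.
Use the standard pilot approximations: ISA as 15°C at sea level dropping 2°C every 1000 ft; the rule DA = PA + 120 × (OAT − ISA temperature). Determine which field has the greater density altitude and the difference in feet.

Field Y by 1780 ft

Field X: ISA temp = 11°C, deviation -23°C, DA = 2000 + 120 × (-23) = -760 ft.
Field Y: ISA temp = 12°C, deviation -4°C, DA = 1500 + 120 × (-4) = 1020 ft.
Field Y is higher by 1020 − (-760) = 1780 ft.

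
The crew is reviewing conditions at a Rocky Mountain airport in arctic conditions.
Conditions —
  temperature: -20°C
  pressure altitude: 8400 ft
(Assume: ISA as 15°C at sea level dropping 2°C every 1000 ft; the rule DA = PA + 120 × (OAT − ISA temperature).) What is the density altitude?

ISA temperature at 8400 ft = 15 − 2 × (8400/1000) = -1.8°C.
ISA deviation = -20 − (-1.8) = -18.2°C.
Density altitude = 8400 + 120 × (-18.2) = 8400 + (-2184) = 6216 ft.

6216 ft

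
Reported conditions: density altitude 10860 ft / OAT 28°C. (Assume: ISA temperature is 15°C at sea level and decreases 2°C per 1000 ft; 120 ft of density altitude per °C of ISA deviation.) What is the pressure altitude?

7500 ft

DA = PA + 120 × (OAT − (15 − 2·PA/1000)) = PA + 120·OAT − 1800 + 0.24·PA = 1.24·PA + 120·OAT − 1800.
So 1.24·PA = 10860 − 120 × 28 + 1800 = 9300.
PA = 9300 / 1.24 = 7500 ft.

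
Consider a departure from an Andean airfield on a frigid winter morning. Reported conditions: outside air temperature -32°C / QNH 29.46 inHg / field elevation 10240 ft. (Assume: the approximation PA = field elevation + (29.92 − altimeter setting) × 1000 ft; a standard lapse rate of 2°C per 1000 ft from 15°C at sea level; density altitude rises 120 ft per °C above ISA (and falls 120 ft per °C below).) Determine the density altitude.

Pressure altitude = 10240 + (29.92 − 29.46) × 1000 = 10240 + (+460) = 10700 ft.
ISA temperature at 10700 ft = 15 − 2 × (10700/1000) = -6.4°C.
ISA deviation = -32 − (-6.4) = -25.6°C.
Density altitude = 10700 + 120 × (-25.6) = 7628 ft.

7628 ft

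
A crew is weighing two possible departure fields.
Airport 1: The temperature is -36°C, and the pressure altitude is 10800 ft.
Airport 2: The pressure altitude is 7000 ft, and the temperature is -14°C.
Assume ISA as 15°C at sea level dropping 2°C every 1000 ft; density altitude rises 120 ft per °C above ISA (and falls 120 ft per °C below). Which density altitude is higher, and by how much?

Airport 1: ISA temp = -6.6°C, deviation -29.4°C, DA = 10800 + 120 × (-29.4) = 7272 ft.
Airport 2: ISA temp = 1°C, deviation -15°C, DA = 7000 + 120 × (-15) = 5200 ft.
Airport 1 is higher by 7272 − 5200 = 2072 ft.

Airport 1 by 2072 ft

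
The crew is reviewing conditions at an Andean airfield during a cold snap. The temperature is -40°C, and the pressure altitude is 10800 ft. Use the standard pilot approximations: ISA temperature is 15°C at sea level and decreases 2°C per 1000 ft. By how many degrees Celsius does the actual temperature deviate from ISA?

ISA-33.4°C

ISA temperature at 10800 ft = 15 − 2 × (10800/1000) = -6.6°C.
Deviation = OAT − ISA = -40 − (-6.6) = -33.4°C.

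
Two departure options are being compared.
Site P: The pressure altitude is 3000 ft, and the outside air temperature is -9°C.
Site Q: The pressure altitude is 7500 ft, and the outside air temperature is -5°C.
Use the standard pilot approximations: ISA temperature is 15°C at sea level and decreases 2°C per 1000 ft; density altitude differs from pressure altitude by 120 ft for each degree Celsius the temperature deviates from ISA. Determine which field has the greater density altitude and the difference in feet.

Site P: ISA temp = 9°C, deviation -18°C, DA = 3000 + 120 × (-18) = 840 ft.
Site Q: ISA temp = 0°C, deviation -5°C, DA = 7500 + 120 × (-5) = 6900 ft.
Site Q is higher by 6900 − 840 = 6060 ft.

Site Q by 6060 ft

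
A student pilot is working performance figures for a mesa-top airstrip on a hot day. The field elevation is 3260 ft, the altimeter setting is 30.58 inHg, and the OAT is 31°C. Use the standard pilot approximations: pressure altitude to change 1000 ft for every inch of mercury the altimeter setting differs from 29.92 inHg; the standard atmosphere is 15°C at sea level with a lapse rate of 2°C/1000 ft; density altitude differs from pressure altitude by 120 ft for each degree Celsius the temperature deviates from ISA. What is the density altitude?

5144 ft

Pressure altitude = 3260 + (29.92 − 30.58) × 1000 = 3260 + (-660) = 2600 ft.
ISA temperature at 2600 ft = 15 − 2 × (2600/1000) = 9.8°C.
ISA deviation = 31 − 9.8 = +21.2°C.
Density altitude = 2600 + 120 × (21.2) = 5144 ft.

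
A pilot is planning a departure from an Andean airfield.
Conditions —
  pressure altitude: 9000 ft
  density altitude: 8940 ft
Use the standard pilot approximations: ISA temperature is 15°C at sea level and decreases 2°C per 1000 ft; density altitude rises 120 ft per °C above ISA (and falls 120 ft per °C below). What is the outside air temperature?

-3.5°C

Density altitude − pressure altitude = 8940 − 9000 = -60 ft.
At 120 ft/°C that is an ISA deviation of -60/120 = -0.5°C.
ISA temperature at 9000 ft = 15 − 2 × (9000/1000) = -3°C.
OAT = ISA + deviation = -3 + (-0.5) = -3.5°C.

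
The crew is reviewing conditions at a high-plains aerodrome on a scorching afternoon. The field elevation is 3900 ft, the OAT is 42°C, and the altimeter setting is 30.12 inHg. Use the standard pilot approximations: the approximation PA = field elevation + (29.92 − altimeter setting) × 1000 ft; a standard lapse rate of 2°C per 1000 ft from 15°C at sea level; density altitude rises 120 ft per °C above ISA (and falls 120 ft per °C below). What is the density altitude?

7828 ft

Pressure altitude = 3900 + (29.92 − 30.12) × 1000 = 3900 + (-200) = 3700 ft.
ISA temperature at 3700 ft = 15 − 2 × (3700/1000) = 7.6°C.
ISA deviation = 42 − 7.6 = +34.4°C.
Density altitude = 3700 + 120 × (34.4) = 7828 ft.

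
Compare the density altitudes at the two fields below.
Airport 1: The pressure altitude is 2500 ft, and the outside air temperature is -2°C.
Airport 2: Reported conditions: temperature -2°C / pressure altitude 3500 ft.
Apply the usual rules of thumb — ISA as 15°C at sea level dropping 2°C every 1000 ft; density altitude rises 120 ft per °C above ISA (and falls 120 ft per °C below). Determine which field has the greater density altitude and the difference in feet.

Airport 2 by 1240 ft

Airport 1: ISA temp = 10°C, deviation -12°C, DA = 2500 + 120 × (-12) = 1060 ft.
Airport 2: ISA temp = 8°C, deviation -10°C, DA = 3500 + 120 × (-10) = 2300 ft.
Airport 2 is higher by 2300 − 1060 = 1240 ft.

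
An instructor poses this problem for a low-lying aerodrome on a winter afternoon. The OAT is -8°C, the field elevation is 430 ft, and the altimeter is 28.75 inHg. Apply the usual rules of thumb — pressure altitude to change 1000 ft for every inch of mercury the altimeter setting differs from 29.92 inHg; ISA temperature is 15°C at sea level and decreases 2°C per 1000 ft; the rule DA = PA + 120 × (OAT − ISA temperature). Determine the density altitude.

-776 ft

Pressure altitude = 430 + (29.92 − 28.75) × 1000 = 430 + (+1170) = 1600 ft.
ISA temperature at 1600 ft = 15 − 2 × (1600/1000) = 11.8°C.
ISA deviation = -8 − 11.8 = -19.8°C.
Density altitude = 1600 + 120 × (-19.8) = -776 ft.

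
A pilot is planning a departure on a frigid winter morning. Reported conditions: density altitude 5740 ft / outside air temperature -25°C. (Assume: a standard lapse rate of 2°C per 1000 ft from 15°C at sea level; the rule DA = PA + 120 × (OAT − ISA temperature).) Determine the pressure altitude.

8500 ft

DA = PA + 120 × (OAT − (15 − 2·PA/1000)) = PA + 120·OAT − 1800 + 0.24·PA = 1.24·PA + 120·OAT − 1800.
So 1.24·PA = 5740 − 120 × (-25) + 1800 = 10540.
PA = 10540 / 1.24 = 8500 ft.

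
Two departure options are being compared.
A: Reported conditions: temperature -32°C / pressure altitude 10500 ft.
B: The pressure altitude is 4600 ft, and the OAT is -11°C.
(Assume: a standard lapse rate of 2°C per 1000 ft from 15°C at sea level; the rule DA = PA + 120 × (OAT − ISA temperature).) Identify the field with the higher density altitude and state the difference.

A: ISA temp = -6°C, deviation -26°C, DA = 10500 + 120 × (-26) = 7380 ft.
B: ISA temp = 5.8°C, deviation -16.8°C, DA = 4600 + 120 × (-16.8) = 2584 ft.
A is higher by 7380 − 2584 = 4796 ft.

A by 4796 ft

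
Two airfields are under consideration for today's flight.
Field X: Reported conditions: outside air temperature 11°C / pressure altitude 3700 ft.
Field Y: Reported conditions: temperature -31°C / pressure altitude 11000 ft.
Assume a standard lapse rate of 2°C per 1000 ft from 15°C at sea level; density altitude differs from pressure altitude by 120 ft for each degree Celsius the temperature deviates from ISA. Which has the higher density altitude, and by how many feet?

Field X: ISA temp = 7.6°C, deviation +3.4°C, DA = 3700 + 120 × 3.4 = 4108 ft.
Field Y: ISA temp = -7°C, deviation -24°C, DA = 11000 + 120 × (-24) = 8120 ft.
Field Y is higher by 8120 − 4108 = 4012 ft.

Field Y by 4012 ft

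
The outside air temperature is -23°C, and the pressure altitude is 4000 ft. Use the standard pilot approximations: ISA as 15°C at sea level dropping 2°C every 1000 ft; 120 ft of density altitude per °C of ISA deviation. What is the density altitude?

ISA temperature at 4000 ft = 15 − 2 × (4000/1000) = 7°C.
ISA deviation = -23 − 7 = -30°C.
Density altitude = 4000 + 120 × (-30) = 4000 + (-3600) = 400 ft.

400 ft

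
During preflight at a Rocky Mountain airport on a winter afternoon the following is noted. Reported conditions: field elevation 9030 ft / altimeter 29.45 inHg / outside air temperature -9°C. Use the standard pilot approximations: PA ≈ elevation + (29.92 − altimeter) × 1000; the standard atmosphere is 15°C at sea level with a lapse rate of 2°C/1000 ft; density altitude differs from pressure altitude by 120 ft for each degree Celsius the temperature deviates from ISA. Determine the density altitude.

8900 ft

Pressure altitude = 9030 + (29.92 − 29.45) × 1000 = 9030 + (+470) = 9500 ft.
ISA temperature at 9500 ft = 15 − 2 × (9500/1000) = -4°C.
ISA deviation = -9 − (-4) = -5°C.
Density altitude = 9500 + 120 × (-5) = 8900 ft.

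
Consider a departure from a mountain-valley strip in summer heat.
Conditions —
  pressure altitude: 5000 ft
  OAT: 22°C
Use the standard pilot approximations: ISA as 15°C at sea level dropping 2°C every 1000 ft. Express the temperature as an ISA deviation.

ISA temperature at 5000 ft = 15 − 2 × (5000/1000) = 5°C.
Deviation = OAT − ISA = 22 − 5 = +17°C.

ISA+17°C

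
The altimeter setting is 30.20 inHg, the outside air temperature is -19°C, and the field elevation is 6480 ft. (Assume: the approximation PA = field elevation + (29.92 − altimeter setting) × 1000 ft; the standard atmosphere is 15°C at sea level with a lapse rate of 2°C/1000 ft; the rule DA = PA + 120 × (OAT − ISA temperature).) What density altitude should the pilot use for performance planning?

3608 ft

Pressure altitude = 6480 + (29.92 − 30.20) × 1000 = 6480 + (-280) = 6200 ft.
ISA temperature at 6200 ft = 15 − 2 × (6200/1000) = 2.6°C.
ISA deviation = -19 − 2.6 = -21.6°C.
Density altitude = 6200 + 120 × (-21.6) = 3608 ft.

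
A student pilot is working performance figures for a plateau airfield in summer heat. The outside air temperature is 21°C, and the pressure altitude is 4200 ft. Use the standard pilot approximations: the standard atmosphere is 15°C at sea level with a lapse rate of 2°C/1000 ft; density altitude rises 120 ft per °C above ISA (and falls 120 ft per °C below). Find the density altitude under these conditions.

5928 ft

ISA temperature at 4200 ft = 15 − 2 × (4200/1000) = 6.6°C.
ISA deviation = 21 − 6.6 = +14.4°C.
Density altitude = 4200 + 120 × (14.4) = 4200 + (+1728) = 5928 ft.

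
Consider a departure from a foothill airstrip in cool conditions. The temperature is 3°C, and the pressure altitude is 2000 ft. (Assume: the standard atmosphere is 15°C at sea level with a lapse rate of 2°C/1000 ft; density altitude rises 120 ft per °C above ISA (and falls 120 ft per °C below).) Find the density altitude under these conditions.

1040 ft

ISA temperature at 2000 ft = 15 − 2 × (2000/1000) = 11°C.
ISA deviation = 3 − 11 = -8°C.
Density altitude = 2000 + 120 × (-8) = 2000 + (-960) = 1040 ft.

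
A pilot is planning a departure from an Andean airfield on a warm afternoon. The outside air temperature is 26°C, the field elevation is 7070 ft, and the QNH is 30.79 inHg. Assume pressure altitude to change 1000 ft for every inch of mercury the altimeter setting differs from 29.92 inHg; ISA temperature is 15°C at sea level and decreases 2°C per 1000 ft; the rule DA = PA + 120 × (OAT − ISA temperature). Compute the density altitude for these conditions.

9008 ft

Pressure altitude = 7070 + (29.92 − 30.79) × 1000 = 7070 + (-870) = 6200 ft.
ISA temperature at 6200 ft = 15 − 2 × (6200/1000) = 2.6°C.
ISA deviation = 26 − 2.6 = +23.4°C.
Density altitude = 6200 + 120 × (23.4) = 9008 ft.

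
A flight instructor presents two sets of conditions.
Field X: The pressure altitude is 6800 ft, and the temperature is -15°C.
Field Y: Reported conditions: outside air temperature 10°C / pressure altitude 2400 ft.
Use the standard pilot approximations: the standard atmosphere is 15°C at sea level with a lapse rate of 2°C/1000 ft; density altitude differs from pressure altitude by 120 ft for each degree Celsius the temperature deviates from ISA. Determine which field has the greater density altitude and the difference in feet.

Field X by 2456 ft

Field X: ISA temp = 1.4°C, deviation -16.4°C, DA = 6800 + 120 × (-16.4) = 4832 ft.
Field Y: ISA temp = 10.2°C, deviation -0.2°C, DA = 2400 + 120 × (-0.2) = 2376 ft.
Field X is higher by 4832 − 2376 = 2456 ft.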